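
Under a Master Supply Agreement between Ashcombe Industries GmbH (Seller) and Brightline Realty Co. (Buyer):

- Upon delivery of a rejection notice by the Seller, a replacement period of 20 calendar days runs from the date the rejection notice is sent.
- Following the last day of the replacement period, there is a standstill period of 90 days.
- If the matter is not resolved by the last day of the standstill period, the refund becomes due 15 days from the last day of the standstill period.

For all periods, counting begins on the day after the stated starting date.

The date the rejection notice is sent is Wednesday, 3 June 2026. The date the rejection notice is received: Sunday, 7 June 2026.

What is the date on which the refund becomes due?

6 October 2026

The last day of the replacement period: 20 calendar days after 3 June 2026 is 23 June 2026.
The last day of the standstill period: 90 calendar days after 23 June 2026 is 21 September 2026.
The date on which the refund becomes due: 21 September 2026 + 15 days = 6 October 2026.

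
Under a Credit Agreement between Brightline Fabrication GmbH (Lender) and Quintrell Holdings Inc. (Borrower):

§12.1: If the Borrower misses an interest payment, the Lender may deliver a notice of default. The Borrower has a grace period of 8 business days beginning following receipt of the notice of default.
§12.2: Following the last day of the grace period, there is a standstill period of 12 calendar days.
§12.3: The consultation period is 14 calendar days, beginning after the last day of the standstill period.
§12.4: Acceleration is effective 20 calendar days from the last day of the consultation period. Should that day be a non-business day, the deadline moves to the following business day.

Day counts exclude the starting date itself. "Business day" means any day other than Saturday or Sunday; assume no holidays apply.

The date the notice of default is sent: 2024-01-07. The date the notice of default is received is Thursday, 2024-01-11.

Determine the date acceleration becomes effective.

The last day of the grace period: counting 8 business days from Thursday, 2024-01-11 (Jan 12, Jan 15, Jan 16, Jan 17, Jan 18, Jan 19, Jan 22, Jan 23, skipping weekends) reaches Tuesday, 2024-01-23.
The last day of the standstill period: 12 calendar days after 2024-01-23 is 2024-02-04.
The last day of the consultation period: 14 calendar days after 2024-02-04 is 2024-02-18.
The date acceleration becomes effective: 20 calendar days after 2024-02-18 is 2024-03-09. That falls on a Saturday, so it rolls to the next business day, Monday, 2024-03-11.

2024-03-11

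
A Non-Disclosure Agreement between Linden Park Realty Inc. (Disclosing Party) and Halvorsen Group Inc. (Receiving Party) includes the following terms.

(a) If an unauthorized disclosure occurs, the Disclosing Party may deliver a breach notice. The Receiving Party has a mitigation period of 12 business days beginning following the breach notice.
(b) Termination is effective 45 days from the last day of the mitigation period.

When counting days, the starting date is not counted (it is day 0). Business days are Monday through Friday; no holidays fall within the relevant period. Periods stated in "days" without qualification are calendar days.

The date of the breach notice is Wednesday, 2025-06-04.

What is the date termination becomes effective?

From Wednesday, 2025-06-04, 12 business days (Jun 5, Jun 6, Jun 9, Jun 10, …, Jun 18, Jun 19, Jun 20, skipping weekends) brings us to Friday, 2025-06-20, which is the last day of the mitigation period.
Adding 45 calendar days to 2025-06-20 gives 2025-08-04, which is the date termination becomes effective.

2025-08-04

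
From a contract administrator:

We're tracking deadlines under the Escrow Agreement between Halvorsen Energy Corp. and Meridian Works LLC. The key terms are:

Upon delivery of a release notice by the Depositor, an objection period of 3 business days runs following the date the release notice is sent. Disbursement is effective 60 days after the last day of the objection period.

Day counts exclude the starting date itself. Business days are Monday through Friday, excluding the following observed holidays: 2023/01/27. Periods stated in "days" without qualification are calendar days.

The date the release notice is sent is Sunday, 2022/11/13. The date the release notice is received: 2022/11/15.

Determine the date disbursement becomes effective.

The last day of the objection period: counting 3 business days from Sunday, 2022/11/13 (Nov 14, Nov 15, Nov 16, skipping weekends) reaches Wednesday, 2022/11/16.
The date disbursement becomes effective: 2022/11/16 + 60 days = 2023/01/15.

2023/01/15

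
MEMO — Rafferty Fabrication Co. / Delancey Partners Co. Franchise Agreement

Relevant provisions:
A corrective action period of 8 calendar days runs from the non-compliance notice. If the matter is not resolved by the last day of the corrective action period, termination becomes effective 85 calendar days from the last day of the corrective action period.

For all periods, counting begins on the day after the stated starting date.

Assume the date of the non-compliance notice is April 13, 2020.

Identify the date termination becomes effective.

Adding 8 calendar days to April 13, 2020 gives April 21, 2020, which is the last day of the corrective action period.
Adding 85 calendar days to April 21, 2020 gives July 15, 2020, which is the date termination becomes effective.

July 15, 2020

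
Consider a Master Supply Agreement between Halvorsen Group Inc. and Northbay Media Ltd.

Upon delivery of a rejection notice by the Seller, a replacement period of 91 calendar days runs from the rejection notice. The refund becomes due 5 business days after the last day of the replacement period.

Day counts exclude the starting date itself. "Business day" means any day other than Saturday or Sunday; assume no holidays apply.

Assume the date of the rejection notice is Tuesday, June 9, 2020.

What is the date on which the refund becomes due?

The last day of the replacement period: 91 calendar days after June 9, 2020 is September 8, 2020.
The date on which the refund becomes due: counting 5 business days from Tuesday, September 8, 2020 (Sep 9, Sep 10, Sep 11, Sep 14, Sep 15, skipping weekends) reaches Tuesday, September 15, 2020.

September 15, 2020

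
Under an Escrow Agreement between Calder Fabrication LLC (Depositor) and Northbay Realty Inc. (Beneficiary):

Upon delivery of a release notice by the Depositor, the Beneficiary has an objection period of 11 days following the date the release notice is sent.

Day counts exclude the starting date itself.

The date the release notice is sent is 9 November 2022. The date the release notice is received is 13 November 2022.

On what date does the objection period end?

20 November 2022

The last day of the objection period: 9 November 2022 + 11 days = 20 November 2022.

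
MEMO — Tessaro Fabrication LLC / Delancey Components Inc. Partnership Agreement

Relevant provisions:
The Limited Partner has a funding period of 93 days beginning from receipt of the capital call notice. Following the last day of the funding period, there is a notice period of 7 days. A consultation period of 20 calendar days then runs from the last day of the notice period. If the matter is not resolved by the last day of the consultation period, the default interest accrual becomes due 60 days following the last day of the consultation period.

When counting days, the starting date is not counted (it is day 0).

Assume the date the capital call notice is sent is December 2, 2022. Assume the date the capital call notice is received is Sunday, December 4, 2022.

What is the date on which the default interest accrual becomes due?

June 2, 2023

Adding 93 calendar days to December 4, 2022 gives March 7, 2023, which is the last day of the funding period.
Adding 7 calendar days to March 7, 2023 gives March 14, 2023, which is the last day of the notice period.
The last day of the consultation period: 20 calendar days after March 14, 2023 is April 3, 2023.
The date on which the default interest accrual becomes due: 60 calendar days after April 3, 2023 is June 2, 2023.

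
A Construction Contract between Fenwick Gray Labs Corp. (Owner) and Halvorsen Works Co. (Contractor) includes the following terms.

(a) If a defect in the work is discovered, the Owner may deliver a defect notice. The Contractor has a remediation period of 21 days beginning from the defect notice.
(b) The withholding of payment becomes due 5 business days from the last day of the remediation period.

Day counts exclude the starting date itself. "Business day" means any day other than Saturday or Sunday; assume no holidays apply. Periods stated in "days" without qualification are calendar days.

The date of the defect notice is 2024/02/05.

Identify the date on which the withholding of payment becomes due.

2024/03/04

The last day of the remediation period: 2024/02/05 + 21 days = 2024/02/26.
The date on which the withholding of payment becomes due: 5 business days after Monday, 2024/02/26, skipping weekends — Feb 27, Feb 28, Feb 29, Mar 1, Mar 4 — lands on Monday, 2024/03/04.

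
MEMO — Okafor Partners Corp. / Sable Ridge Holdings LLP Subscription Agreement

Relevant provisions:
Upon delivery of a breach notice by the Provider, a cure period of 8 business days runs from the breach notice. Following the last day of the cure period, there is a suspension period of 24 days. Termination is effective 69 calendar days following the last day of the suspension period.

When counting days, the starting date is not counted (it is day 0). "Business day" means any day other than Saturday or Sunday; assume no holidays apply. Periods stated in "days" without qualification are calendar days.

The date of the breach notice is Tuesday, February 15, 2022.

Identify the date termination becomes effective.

May 29, 2022

The last day of the cure period: 8 business days after Tuesday, February 15, 2022, skipping weekends — Feb 16, Feb 17, Feb 18, Feb 21, Feb 22, Feb 23, Feb 24, Feb 25 — lands on Friday, February 25, 2022.
Adding 24 calendar days to February 25, 2022 gives March 21, 2022, which is the last day of the suspension period.
The date termination becomes effective: March 21, 2022 + 69 days = May 29, 2022.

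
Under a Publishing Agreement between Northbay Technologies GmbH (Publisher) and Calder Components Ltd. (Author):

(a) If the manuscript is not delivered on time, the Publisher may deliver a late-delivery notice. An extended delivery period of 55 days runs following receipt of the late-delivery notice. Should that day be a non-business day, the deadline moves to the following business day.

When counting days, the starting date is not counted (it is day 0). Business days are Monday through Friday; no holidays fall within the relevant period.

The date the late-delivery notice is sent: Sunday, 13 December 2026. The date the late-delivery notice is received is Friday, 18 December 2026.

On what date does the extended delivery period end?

The last day of the extended delivery period: 18 December 2026 + 55 days = 11 February 2027. 11 February 2027 is a Thursday, so no roll-forward applies.

11 February 2027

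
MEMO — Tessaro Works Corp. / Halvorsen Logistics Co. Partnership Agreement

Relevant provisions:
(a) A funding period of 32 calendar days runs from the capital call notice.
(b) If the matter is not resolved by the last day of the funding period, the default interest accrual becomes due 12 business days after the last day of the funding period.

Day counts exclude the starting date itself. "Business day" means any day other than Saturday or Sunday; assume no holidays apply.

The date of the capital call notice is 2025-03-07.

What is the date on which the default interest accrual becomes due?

The last day of the funding period: 2025-03-07 + 32 days = 2025-04-08.
The date on which the default interest accrual becomes due: 12 business days after Tuesday, 2025-04-08, skipping weekends — Apr 9, Apr 10, Apr 11, Apr 14, …, Apr 22, Apr 23, Apr 24 — lands on Thursday, 2025-04-24.

2025-04-24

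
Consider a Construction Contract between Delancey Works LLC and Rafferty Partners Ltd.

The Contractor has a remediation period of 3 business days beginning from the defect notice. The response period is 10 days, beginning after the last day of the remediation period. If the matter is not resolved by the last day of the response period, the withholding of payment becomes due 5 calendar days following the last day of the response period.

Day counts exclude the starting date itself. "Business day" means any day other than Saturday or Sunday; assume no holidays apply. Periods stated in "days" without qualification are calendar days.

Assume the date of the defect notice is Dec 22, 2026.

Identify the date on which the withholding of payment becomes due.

The last day of the remediation period: 3 business days after Tuesday, Dec 22, 2026, skipping weekends — Dec 23, Dec 24, Dec 25 — lands on Friday, Dec 25, 2026.
Adding 10 calendar days to Dec 25, 2026 gives Jan 4, 2027, which is the last day of the response period.
The date on which the withholding of payment becomes due: Jan 4, 2027 + 5 days = Jan 9, 2027.

Jan 9, 2027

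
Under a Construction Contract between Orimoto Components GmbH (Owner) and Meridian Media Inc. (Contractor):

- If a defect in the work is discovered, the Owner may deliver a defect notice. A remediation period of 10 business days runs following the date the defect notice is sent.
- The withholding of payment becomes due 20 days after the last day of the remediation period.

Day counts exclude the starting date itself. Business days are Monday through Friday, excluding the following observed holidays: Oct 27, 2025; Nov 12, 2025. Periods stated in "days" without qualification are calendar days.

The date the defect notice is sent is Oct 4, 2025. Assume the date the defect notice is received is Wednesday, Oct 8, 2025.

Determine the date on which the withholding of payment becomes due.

The last day of the remediation period: 10 business days after Saturday, Oct 4, 2025, skipping weekends — Oct 6, Oct 7, Oct 8, Oct 9, Oct 10, Oct 13, Oct 14, Oct 15, Oct 16, Oct 17 — lands on Friday, Oct 17, 2025.
Adding 20 calendar days to Oct 17, 2025 gives Nov 6, 2025, which is the date on which the withholding of payment becomes due.

Nov 6, 2025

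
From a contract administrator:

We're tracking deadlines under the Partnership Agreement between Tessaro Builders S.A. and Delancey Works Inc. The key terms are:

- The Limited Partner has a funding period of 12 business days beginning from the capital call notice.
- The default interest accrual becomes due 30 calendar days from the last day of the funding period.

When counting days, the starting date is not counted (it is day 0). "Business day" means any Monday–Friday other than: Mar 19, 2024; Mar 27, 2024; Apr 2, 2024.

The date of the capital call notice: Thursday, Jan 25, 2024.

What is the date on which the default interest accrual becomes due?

The last day of the funding period: counting 12 business days from Thursday, Jan 25, 2024 (Jan 26, Jan 29, Jan 30, Jan 31, …, Feb 8, Feb 9, Feb 12, skipping weekends) reaches Monday, Feb 12, 2024.
The date on which the default interest accrual becomes due: 30 calendar days after Feb 12, 2024 is Mar 13, 2024.

Mar 13, 2024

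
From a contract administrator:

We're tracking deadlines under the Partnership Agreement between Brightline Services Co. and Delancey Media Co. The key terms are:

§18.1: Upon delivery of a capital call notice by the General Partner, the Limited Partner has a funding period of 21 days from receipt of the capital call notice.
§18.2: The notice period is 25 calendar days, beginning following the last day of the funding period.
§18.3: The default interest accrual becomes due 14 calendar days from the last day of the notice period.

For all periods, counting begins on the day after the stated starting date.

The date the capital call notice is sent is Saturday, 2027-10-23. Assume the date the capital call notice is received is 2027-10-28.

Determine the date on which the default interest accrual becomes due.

2027-12-27

The last day of the funding period: 2027-10-28 + 21 days = 2027-11-18.
The last day of the notice period: 2027-11-18 + 25 days = 2027-12-13.
The date on which the default interest accrual becomes due: 2027-12-13 + 14 days = 2027-12-27.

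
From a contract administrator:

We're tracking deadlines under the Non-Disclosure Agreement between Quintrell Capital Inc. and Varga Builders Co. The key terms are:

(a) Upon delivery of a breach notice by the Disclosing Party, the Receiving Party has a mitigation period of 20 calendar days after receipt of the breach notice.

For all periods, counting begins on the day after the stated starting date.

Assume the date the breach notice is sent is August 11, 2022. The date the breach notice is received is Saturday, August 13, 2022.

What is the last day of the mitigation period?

September 2, 2022

The last day of the mitigation period: August 13, 2022 + 20 days = September 2, 2022.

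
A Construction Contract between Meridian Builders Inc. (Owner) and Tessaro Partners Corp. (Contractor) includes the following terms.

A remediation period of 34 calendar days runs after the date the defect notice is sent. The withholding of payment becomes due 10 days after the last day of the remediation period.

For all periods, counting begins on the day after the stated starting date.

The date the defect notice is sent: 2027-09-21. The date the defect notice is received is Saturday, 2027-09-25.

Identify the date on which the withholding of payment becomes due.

Adding 34 calendar days to 2027-09-21 gives 2027-10-25, which is the last day of the remediation period.
The date on which the withholding of payment becomes due: 2027-10-25 + 10 days = 2027-11-04.

2027-11-04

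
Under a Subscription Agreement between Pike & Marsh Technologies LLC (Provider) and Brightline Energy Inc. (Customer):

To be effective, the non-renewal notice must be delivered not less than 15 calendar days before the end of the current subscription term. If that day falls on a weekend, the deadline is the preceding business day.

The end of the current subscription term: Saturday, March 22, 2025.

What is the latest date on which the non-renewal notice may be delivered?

Counting back 15 calendar days from March 22, 2025 gives March 7, 2025. That is a Friday, so no adjustment is needed.

March 7, 2025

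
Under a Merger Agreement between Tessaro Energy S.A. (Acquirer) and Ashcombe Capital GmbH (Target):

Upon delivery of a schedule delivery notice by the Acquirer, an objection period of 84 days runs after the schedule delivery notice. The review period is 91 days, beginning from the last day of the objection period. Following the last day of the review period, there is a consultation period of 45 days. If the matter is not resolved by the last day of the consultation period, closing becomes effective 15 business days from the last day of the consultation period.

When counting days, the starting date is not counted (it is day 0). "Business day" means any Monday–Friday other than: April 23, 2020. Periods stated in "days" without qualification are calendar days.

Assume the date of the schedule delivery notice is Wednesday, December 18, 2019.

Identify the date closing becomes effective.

August 14, 2020

The last day of the objection period: 84 calendar days after December 18, 2019 is March 11, 2020.
The last day of the review period: March 11, 2020 + 91 days = June 10, 2020.
Adding 45 calendar days to June 10, 2020 gives July 25, 2020, which is the last day of the consultation period.
From Saturday, July 25, 2020, 15 business days (Jul 27, Jul 28, Jul 29, Jul 30, …, Aug 12, Aug 13, Aug 14, skipping weekends) brings us to Friday, August 14, 2020, which is the date closing becomes effective.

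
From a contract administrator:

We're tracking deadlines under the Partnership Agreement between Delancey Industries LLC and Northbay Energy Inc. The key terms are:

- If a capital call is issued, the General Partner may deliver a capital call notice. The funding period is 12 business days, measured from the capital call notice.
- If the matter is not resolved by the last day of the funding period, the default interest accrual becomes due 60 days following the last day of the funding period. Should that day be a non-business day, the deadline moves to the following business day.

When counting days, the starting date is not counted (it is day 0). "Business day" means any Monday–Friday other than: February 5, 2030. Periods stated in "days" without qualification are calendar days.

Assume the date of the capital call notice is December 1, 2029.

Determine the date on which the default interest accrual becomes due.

The last day of the funding period: counting 12 business days from Saturday, December 1, 2029 (Dec 3, Dec 4, Dec 5, Dec 6, …, Dec 14, Dec 17, Dec 18, skipping weekends) reaches Tuesday, December 18, 2029.
The date on which the default interest accrual becomes due: 60 calendar days after December 18, 2029 is February 16, 2030. That falls on a Saturday, so it rolls to the next business day, Monday, February 18, 2030.

February 18, 2030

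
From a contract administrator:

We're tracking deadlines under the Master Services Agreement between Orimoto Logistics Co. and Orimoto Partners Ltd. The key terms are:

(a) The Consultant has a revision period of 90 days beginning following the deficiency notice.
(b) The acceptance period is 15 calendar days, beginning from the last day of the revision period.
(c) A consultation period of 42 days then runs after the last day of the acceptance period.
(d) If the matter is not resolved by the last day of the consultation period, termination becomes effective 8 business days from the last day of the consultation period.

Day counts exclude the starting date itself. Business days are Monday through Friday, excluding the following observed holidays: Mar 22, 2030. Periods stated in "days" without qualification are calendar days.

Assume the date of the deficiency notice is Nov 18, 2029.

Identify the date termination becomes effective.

Apr 24, 2030

The last day of the revision period: Nov 18, 2029 + 90 days = Feb 16, 2030.
Adding 15 calendar days to Feb 16, 2030 gives Mar 3, 2030, which is the last day of the acceptance period.
The last day of the consultation period: Mar 3, 2030 + 42 days = Apr 14, 2030.
The date termination becomes effective: counting 8 business days from Sunday, Apr 14, 2030 (Apr 15, Apr 16, Apr 17, Apr 18, Apr 19, Apr 22, Apr 23, Apr 24, skipping weekends) reaches Wednesday, Apr 24, 2030.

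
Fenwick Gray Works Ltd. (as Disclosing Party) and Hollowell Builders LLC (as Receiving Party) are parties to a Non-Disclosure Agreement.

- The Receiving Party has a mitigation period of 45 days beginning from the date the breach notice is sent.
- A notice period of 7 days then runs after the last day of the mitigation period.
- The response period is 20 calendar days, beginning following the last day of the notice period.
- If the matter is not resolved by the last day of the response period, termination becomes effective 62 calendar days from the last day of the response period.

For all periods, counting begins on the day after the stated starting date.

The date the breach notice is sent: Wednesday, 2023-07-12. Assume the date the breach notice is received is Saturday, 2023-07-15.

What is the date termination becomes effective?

The last day of the mitigation period: 2023-07-12 + 45 days = 2023-08-26.
Adding 7 calendar days to 2023-08-26 gives 2023-09-02, which is the last day of the notice period.
Adding 20 calendar days to 2023-09-02 gives 2023-09-22, which is the last day of the response period.
Adding 62 calendar days to 2023-09-22 gives 2023-11-23, which is the date termination becomes effective.

2023-11-23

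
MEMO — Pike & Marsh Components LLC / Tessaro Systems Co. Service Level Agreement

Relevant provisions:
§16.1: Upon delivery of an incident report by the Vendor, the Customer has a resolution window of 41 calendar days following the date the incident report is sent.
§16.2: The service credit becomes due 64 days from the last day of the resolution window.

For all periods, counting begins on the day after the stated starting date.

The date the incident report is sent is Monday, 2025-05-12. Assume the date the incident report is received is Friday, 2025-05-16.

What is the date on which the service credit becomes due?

2025-08-25

Adding 41 calendar days to 2025-05-12 gives 2025-06-22, which is the last day of the resolution window.
The date on which the service credit becomes due: 64 calendar days after 2025-06-22 is 2025-08-25.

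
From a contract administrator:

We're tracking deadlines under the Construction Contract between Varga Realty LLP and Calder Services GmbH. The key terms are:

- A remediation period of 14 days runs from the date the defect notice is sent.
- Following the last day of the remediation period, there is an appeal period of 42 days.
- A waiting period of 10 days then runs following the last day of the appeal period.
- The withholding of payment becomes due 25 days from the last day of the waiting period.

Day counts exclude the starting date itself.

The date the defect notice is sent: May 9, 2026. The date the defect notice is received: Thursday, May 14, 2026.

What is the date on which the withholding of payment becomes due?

August 8, 2026

Adding 14 calendar days to May 9, 2026 gives May 23, 2026, which is the last day of the remediation period.
The last day of the appeal period: May 23, 2026 + 42 days = July 4, 2026.
The last day of the waiting period: July 4, 2026 + 10 days = July 14, 2026.
The date on which the withholding of payment becomes due: 25 calendar days after July 14, 2026 is August 8, 2026.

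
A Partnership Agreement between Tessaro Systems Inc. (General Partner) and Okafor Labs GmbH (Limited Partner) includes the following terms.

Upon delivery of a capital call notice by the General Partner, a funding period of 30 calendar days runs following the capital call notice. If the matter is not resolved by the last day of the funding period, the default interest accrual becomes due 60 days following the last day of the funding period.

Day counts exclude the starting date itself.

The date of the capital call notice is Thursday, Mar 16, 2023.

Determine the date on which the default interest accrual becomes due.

The last day of the funding period: 30 calendar days after Mar 16, 2023 is Apr 15, 2023.
The date on which the default interest accrual becomes due: Apr 15, 2023 + 60 days = Jun 14, 2023.

Jun 14, 2023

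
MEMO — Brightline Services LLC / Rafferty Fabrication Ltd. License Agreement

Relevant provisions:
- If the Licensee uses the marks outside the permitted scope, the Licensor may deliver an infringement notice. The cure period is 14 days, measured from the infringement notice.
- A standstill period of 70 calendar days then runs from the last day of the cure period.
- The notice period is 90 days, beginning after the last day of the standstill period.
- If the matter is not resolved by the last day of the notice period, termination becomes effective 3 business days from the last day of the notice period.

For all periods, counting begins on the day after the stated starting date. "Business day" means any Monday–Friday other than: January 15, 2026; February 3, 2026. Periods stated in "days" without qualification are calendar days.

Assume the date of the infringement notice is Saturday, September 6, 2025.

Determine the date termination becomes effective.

March 4, 2026

The last day of the cure period: 14 calendar days after September 6, 2025 is September 20, 2025.
The last day of the standstill period: 70 calendar days after September 20, 2025 is November 29, 2025.
The last day of the notice period: 90 calendar days after November 29, 2025 is February 27, 2026.
From Friday, February 27, 2026, 3 business days (Mar 2, Mar 3, Mar 4, skipping weekends) brings us to Wednesday, March 4, 2026, which is the date termination becomes effective.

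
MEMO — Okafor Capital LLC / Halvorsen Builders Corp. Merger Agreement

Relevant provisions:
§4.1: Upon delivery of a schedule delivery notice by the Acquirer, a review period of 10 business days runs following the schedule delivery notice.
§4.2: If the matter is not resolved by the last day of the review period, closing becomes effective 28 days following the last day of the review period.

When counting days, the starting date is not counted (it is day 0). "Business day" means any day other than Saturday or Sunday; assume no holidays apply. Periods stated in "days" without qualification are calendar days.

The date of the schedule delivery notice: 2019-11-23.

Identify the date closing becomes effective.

2020-01-03

From Saturday, 2019-11-23, 10 business days (Nov 25, Nov 26, Nov 27, Nov 28, Nov 29, Dec 2, Dec 3, Dec 4, Dec 5, Dec 6, skipping weekends) brings us to Friday, 2019-12-06, which is the last day of the review period.
Adding 28 calendar days to 2019-12-06 gives 2020-01-03, which is the date closing becomes effective.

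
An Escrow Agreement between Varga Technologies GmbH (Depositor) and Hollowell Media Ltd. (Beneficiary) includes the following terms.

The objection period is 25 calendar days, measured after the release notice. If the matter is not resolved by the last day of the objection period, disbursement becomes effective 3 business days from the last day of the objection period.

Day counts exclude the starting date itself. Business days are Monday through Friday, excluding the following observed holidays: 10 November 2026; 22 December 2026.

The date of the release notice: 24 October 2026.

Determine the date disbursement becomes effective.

23 November 2026

The last day of the objection period: 24 October 2026 + 25 days = 18 November 2026.
From Wednesday, 18 November 2026, 3 business days (Nov 19, Nov 20, Nov 23, skipping weekends) brings us to Monday, 23 November 2026, which is the date disbursement becomes effective.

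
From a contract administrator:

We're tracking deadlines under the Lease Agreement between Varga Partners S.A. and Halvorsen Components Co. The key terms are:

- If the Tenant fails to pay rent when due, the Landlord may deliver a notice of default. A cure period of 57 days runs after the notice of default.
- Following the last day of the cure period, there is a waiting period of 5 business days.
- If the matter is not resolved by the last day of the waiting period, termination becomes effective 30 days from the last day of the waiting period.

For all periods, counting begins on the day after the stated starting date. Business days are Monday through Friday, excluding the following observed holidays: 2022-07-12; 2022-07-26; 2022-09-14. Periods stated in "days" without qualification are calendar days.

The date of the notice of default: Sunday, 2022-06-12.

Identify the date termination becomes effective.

The last day of the cure period: 2022-06-12 + 57 days = 2022-08-08.
The last day of the waiting period: counting 5 business days from Monday, 2022-08-08 (Aug 9, Aug 10, Aug 11, Aug 12, Aug 15, skipping weekends) reaches Monday, 2022-08-15.
The date termination becomes effective: 30 calendar days after 2022-08-15 is 2022-09-14.

2022-09-14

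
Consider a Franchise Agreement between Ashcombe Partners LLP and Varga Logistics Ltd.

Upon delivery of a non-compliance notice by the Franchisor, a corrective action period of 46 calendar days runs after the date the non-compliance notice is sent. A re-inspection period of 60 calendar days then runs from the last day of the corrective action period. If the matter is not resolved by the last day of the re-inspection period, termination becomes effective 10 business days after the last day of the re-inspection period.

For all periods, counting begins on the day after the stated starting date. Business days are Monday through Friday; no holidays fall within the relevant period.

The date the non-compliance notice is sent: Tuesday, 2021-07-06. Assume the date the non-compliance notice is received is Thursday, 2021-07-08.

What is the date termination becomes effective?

The last day of the corrective action period: 46 calendar days after 2021-07-06 is 2021-08-21.
Adding 60 calendar days to 2021-08-21 gives 2021-10-20, which is the last day of the re-inspection period.
The date termination becomes effective: 10 business days after Wednesday, 2021-10-20, skipping weekends — Oct 21, Oct 22, Oct 25, Oct 26, Oct 27, Oct 28, Oct 29, Nov 1, Nov 2, Nov 3 — lands on Wednesday, 2021-11-03.

2021-11-03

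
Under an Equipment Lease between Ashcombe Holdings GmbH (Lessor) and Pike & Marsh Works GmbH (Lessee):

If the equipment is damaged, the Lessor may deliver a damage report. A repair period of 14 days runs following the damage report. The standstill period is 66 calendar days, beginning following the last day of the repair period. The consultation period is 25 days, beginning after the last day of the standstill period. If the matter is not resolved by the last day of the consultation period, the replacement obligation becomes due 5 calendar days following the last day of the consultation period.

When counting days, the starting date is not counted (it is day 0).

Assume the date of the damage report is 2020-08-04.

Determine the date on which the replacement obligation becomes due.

2020-11-22

The last day of the repair period: 14 calendar days after 2020-08-04 is 2020-08-18.
The last day of the standstill period: 66 calendar days after 2020-08-18 is 2020-10-23.
The last day of the consultation period: 25 calendar days after 2020-10-23 is 2020-11-17.
The date on which the replacement obligation becomes due: 5 calendar days after 2020-11-17 is 2020-11-22.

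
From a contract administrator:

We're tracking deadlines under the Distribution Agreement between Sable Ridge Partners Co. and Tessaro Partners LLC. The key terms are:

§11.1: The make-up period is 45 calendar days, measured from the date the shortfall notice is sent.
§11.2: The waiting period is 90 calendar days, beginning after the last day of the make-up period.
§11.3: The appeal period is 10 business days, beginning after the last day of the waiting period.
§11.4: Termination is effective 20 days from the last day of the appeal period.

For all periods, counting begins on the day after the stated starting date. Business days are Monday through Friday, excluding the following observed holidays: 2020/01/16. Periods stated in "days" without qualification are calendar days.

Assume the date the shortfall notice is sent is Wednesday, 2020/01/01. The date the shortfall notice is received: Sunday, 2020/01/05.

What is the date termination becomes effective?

2020/06/18

The last day of the make-up period: 2020/01/01 + 45 days = 2020/02/15.
The last day of the waiting period: 90 calendar days after 2020/02/15 is 2020/05/15.
The last day of the appeal period: 10 business days after Friday, 2020/05/15, skipping weekends — May 18, May 19, May 20, May 21, May 22, May 25, May 26, May 27, May 28, May 29 — lands on Friday, 2020/05/29.
The date termination becomes effective: 20 calendar days after 2020/05/29 is 2020/06/18.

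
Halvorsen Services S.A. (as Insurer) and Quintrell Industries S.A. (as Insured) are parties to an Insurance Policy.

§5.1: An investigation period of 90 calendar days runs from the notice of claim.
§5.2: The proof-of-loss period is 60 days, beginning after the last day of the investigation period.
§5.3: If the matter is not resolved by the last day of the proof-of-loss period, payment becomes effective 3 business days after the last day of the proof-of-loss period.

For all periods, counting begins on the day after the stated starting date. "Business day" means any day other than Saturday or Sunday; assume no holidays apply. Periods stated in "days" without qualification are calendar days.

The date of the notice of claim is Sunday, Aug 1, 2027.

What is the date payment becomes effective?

The last day of the investigation period: 90 calendar days after Aug 1, 2027 is Oct 30, 2027.
The last day of the proof-of-loss period: 60 calendar days after Oct 30, 2027 is Dec 29, 2027.
The date payment becomes effective: counting 3 business days from Wednesday, Dec 29, 2027 (Dec 30, Dec 31, Jan 3, skipping weekends) reaches Monday, Jan 3, 2028.

Jan 3, 2028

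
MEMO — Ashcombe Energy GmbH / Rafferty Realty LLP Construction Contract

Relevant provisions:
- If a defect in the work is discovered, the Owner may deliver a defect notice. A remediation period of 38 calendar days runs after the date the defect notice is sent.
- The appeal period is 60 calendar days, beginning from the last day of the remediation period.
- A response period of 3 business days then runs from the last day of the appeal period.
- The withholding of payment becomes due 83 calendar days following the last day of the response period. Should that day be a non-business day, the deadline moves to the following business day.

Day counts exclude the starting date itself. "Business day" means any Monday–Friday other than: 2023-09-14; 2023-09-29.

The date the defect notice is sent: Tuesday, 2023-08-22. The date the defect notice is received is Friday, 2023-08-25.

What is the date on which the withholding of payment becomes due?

2024-02-22

The last day of the remediation period: 2023-08-22 + 38 days = 2023-09-29.
The last day of the appeal period: 2023-09-29 + 60 days = 2023-11-28.
The last day of the response period: 3 business days after Tuesday, 2023-11-28, skipping weekends — Nov 29, Nov 30, Dec 1 — lands on Friday, 2023-12-01.
Adding 83 calendar days to 2023-12-01 gives 2024-02-22, which is the date on which the withholding of payment becomes due. 2024-02-22 is a Thursday and is not a listed holiday, so no roll-forward applies.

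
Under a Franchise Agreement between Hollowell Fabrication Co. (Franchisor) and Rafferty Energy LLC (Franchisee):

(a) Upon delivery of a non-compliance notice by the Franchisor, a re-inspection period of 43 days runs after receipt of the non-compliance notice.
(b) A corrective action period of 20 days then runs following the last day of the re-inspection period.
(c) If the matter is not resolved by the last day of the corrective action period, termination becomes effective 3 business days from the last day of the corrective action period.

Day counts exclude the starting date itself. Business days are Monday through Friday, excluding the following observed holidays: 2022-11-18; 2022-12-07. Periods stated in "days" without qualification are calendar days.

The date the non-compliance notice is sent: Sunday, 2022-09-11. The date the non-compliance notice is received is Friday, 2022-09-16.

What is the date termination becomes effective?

The last day of the re-inspection period: 2022-09-16 + 43 days = 2022-10-29.
The last day of the corrective action period: 2022-10-29 + 20 days = 2022-11-18.
The date termination becomes effective: counting 3 business days from Friday, 2022-11-18 (Nov 21, Nov 22, Nov 23, skipping weekends) reaches Wednesday, 2022-11-23.

2022-11-23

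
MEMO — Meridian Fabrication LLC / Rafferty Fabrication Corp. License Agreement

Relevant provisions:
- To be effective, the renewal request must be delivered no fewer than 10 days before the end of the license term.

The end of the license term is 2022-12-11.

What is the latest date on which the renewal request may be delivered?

2022-12-01

Counting back 10 calendar days from 2022-12-11 gives 2022-12-01.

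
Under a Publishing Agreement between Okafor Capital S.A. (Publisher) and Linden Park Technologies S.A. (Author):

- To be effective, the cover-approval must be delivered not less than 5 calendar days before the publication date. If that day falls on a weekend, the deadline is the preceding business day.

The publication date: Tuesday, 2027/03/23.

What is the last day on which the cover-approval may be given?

Counting back 5 calendar days from 2027/03/23 gives 2027/03/18. That is a Thursday, so no adjustment is needed.

2027/03/18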